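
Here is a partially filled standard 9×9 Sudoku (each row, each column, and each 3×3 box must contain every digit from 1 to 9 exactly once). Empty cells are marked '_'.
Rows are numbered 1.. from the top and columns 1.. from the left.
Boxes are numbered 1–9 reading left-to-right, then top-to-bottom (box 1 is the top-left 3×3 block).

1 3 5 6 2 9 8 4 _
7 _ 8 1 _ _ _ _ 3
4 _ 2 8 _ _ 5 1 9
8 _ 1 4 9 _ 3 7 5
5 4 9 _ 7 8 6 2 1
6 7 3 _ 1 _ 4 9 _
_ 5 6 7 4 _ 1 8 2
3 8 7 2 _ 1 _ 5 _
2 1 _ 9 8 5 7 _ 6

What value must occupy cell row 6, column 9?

8

Row 6 already contains {1, 3, 4, 6, 7, 9}.
Column 9 already contains {1, 2, 3, 5, 6, 9}.
Its 3×3 block (box 6) already contains {1, 2, 3, 4, 5, 6, 7, 9}.
The only value from 1–9 not eliminated is 8, so row 6, column 9 = 8.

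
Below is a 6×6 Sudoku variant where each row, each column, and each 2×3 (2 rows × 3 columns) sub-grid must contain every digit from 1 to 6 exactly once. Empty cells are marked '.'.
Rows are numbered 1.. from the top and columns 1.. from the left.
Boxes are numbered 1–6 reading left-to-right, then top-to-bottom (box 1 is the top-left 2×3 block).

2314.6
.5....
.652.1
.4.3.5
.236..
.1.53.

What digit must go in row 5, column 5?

Cell row 5, column 5 itself could take any of {1, 4} by direct elimination.
Consider where 1 can go in box 6.
row 5, column 6 is out (column 6 already has a 1).
row 6, column 6 is out (row 6 already has a 1).
So the only cell in box 6 that can hold 1 is row 5, column 5.
Therefore row 5, column 5 = 1.

1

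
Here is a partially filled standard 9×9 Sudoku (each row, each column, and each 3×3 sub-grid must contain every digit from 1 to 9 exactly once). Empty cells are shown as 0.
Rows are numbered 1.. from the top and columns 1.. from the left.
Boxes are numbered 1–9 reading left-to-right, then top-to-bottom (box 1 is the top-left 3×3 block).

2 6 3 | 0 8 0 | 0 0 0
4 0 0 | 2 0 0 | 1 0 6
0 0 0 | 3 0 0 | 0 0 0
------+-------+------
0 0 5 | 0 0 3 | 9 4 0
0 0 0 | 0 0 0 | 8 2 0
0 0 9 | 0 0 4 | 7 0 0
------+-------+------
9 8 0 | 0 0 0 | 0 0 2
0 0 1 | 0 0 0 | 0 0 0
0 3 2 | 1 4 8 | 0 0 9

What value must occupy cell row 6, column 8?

6

Cell row 6, column 8 itself could take any of {1, 3, 5, 6} by direct elimination.
Consider where 6 can go in box 6.
row 4, column 9 is out (column 9 already has a 6).
row 5, column 9 is out (column 9 already has a 6).
row 6, column 9 is out (column 9 already has a 6).
So the only cell in box 6 that can hold 6 is row 6, column 8.
Therefore row 6, column 8 = 6.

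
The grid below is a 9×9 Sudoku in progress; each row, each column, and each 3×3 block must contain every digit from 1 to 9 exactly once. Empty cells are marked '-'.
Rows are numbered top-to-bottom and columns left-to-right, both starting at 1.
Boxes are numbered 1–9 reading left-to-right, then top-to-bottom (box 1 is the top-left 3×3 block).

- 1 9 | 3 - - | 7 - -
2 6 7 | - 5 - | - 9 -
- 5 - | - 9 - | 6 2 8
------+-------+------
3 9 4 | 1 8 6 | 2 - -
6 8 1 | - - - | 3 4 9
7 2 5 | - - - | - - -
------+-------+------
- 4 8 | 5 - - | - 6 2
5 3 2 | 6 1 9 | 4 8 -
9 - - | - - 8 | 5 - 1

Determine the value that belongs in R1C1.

Cell R1C1 itself could take any of {4, 8} by direct elimination.
Consider where 8 can go in row 1.
R1C5 is out (column 5 already has a 8).
R1C6 is out (column 6 already has a 8).
R1C8 is out (column 8 already has a 8).
R1C9 is out (column 9 already has a 8).
So the only cell in row 1 that can hold 8 is R1C1.
Therefore R1C1 = 8.

8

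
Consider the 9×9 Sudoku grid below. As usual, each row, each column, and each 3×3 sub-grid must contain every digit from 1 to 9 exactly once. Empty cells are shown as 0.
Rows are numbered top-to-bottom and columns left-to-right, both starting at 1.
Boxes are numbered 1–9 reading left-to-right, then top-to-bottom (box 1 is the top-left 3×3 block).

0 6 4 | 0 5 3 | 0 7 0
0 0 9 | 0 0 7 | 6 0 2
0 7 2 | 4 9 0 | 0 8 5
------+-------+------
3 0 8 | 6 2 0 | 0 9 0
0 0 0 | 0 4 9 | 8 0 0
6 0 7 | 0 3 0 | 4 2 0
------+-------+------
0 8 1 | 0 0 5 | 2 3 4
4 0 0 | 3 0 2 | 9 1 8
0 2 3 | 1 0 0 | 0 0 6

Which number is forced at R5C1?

2

Cell R5C1 itself could take any of {1, 2, 5} by direct elimination.
Consider where 2 can go in row 5.
R5C2 is out (column 2 already has a 2).
R5C3 is out (column 3 already has a 2).
R5C4 is out (box 5 already has a 2).
R5C8 is out (column 8 already has a 2).
R5C9 is out (column 9 already has a 2).
So the only cell in row 5 that can hold 2 is R5C1.
Therefore R5C1 = 2.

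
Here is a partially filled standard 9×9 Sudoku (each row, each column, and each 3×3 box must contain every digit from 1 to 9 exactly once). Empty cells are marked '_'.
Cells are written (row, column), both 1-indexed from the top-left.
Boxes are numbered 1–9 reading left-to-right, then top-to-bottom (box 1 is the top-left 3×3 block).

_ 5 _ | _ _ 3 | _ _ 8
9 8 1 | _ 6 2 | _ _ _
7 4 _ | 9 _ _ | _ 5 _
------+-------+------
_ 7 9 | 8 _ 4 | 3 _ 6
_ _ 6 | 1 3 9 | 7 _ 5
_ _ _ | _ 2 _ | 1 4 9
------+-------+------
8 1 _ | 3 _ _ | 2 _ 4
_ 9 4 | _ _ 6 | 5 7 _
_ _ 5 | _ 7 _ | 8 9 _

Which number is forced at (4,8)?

2

Row 4 already contains {3, 4, 6, 7, 8, 9}.
Column 8 already contains {4, 5, 7, 9}.
Its 3×3 block (box 6) already contains {1, 3, 4, 5, 6, 7, 9}.
The only value from 1–9 not eliminated is 2, so (4,8) = 2.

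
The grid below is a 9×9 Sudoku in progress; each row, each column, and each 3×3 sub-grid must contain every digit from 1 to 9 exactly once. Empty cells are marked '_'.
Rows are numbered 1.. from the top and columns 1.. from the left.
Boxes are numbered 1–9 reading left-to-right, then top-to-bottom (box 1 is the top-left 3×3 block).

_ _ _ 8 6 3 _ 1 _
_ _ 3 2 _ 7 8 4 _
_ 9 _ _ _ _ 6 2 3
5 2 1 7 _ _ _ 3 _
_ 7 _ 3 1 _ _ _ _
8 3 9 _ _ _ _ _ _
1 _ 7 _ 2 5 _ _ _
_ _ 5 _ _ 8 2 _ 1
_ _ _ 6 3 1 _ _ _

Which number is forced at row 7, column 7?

3

Cell row 7, column 7 itself could take any of {3, 4, 9} by direct elimination.
Consider where 3 can go in row 7.
row 7, column 2 is out (column 2 already has a 3).
row 7, column 4 is out (column 4 already has a 3).
row 7, column 8 is out (column 8 already has a 3).
row 7, column 9 is out (column 9 already has a 3).
So the only cell in row 7 that can hold 3 is row 7, column 7.
Therefore row 7, column 7 = 3.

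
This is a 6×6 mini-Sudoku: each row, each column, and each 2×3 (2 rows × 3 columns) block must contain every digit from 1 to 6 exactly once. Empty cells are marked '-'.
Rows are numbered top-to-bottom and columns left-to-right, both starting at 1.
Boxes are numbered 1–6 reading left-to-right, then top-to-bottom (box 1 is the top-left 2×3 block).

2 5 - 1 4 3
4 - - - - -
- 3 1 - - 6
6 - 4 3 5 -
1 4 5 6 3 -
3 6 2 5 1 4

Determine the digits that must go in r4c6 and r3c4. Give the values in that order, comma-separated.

1,4

For r4c6:
  Consider where 1 can go in row 4.
  r4c2 is out (box 3 already has a 1).
  So the only cell in row 4 that can hold 1 is r4c6.
  So r4c6 = 1.
For r3c4:
  Consider where 4 can go in box 4.
  r3c5 is out (column 5 already has a 4).
  r4c6 is out (row 4 already has a 4).
  So the only cell in box 4 that can hold 4 is r3c4.
  So r3c4 = 4.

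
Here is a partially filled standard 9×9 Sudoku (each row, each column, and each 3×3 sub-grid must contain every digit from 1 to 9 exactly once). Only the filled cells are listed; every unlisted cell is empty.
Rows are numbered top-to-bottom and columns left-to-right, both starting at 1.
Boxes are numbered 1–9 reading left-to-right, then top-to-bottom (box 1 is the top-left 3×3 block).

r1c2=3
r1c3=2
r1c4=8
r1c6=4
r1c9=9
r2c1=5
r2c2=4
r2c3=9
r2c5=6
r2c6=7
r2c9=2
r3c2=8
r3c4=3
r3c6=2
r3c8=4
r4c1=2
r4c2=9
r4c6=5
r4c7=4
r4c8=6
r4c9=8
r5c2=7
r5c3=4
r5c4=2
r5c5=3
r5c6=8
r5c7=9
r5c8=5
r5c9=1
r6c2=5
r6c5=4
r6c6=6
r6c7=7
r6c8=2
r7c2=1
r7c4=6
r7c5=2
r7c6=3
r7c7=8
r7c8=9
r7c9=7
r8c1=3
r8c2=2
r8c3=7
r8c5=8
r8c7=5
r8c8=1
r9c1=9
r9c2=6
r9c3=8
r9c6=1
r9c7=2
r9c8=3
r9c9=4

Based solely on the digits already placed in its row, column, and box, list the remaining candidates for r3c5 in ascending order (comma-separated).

1,5,9

Row 3 already contains {2, 3, 4, 8}.
Column 5 already contains {2, 3, 4, 6, 8}.
Its 3×3 block (box 2) already contains {2, 3, 4, 6, 7, 8}.
Removing those from 1–9 leaves {1, 5, 9} as the candidates for r3c5.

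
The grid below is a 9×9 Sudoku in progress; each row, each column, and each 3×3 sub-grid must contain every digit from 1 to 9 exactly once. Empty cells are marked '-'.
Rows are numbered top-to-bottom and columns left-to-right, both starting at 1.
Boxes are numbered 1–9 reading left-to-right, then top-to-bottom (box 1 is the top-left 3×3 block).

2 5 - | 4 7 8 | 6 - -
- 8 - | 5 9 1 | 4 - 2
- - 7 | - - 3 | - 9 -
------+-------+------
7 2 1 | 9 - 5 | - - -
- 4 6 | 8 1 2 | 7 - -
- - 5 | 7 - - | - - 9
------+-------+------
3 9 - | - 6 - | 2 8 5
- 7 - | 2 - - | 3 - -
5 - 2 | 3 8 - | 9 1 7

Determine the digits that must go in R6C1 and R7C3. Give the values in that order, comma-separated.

8,4

For R6C1:
  Row 6 already contains {5, 7, 9}.
  Column 1 already contains {2, 3, 5, 7}.
  Its 3×3 block (box 4) already contains {1, 2, 4, 5, 6, 7}.
  The only value from 1–9 not eliminated is 8, so R6C1 = 8.
For R7C3:
  Row 7 already contains {2, 3, 5, 6, 8, 9}.
  Column 3 already contains {1, 2, 5, 6, 7}.
  Its 3×3 block (box 7) already contains {2, 3, 5, 7, 9}.
  The only value from 1–9 not eliminated is 4, so R7C3 = 4.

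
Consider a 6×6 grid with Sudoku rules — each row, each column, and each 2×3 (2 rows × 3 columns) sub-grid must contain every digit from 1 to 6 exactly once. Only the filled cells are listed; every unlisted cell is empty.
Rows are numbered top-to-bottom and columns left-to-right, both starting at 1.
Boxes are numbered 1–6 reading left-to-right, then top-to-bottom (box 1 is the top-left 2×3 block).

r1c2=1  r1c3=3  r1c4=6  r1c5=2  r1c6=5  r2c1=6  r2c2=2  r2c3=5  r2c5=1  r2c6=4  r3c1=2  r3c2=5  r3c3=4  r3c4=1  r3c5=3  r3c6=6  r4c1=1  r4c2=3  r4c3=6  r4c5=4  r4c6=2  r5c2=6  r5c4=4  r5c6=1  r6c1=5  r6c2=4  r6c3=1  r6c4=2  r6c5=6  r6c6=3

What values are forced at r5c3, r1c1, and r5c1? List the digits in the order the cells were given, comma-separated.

For r5c3:
  Row 5 already contains {1, 4, 6}.
  Column 3 already contains {1, 3, 4, 5, 6}.
  Its 2×3 block (box 5) already contains {1, 4, 5, 6}.
  The only value from 1–6 not eliminated is 2, so r5c3 = 2.
For r1c1:
  Row 1 already contains {1, 2, 3, 5, 6}.
  Column 1 already contains {1, 2, 5, 6}.
  Its 2×3 block (box 1) already contains {1, 2, 3, 5, 6}.
  The only value from 1–6 not eliminated is 4, so r1c1 = 4.
For r5c1:
  Row 5 already contains {1, 4, 6}.
  Column 1 already contains {1, 2, 5, 6}.
  Its 2×3 block (box 5) already contains {1, 4, 5, 6}.
  The only value from 1–6 not eliminated is 3, so r5c1 = 3.

2,4,3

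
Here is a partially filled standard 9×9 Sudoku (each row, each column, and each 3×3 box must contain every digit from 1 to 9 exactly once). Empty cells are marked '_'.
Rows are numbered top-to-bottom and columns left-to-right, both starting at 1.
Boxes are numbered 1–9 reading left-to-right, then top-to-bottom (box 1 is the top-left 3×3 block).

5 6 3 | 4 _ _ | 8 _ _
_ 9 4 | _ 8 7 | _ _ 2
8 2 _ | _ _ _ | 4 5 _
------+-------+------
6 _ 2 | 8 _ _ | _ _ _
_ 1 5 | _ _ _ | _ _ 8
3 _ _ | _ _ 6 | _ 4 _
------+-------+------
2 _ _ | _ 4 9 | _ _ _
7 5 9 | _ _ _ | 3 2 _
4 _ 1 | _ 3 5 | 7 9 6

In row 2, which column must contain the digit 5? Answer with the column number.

4

Consider where 5 can go in row 2.
r2c1 is out (column 1 already has a 5).
r2c7 is out (box 3 already has a 5).
r2c8 is out (column 8 already has a 5).
So the only cell in row 2 that can hold 5 is r2c4.
That is column 4.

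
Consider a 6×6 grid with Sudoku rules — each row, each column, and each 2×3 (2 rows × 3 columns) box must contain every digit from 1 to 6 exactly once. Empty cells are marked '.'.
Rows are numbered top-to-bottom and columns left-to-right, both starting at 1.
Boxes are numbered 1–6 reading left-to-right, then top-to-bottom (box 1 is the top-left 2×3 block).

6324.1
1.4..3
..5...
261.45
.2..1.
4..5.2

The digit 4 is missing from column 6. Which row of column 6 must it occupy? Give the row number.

5

Consider where 4 can go in column 6.
R3C6 is out (box 4 already has a 4).
So the only cell in column 6 that can hold 4 is R5C6.
That is row 5.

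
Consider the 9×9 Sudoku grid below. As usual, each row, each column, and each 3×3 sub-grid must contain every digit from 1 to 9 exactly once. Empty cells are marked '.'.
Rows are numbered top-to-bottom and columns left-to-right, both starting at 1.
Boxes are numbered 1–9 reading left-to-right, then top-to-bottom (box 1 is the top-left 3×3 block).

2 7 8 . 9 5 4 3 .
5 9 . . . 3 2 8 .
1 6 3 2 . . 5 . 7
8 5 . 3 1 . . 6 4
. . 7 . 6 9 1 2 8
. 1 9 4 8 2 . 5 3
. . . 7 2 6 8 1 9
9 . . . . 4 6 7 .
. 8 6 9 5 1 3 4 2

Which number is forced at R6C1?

Row 6 already contains {1, 2, 3, 4, 5, 8, 9}.
Column 1 already contains {1, 2, 5, 8, 9}.
Its 3×3 block (box 4) already contains {1, 5, 7, 8, 9}.
The only value from 1–9 not eliminated is 6, so R6C1 = 6.

6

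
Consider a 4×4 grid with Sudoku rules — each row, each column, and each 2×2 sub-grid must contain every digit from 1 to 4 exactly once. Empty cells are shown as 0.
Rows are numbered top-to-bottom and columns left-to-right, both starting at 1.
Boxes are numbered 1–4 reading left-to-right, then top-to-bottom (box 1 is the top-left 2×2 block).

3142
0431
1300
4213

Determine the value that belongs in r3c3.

Row 3 already contains {1, 3}.
Column 3 already contains {1, 3, 4}.
Its 2×2 block (box 4) already contains {1, 3}.
The only value from 1–4 not eliminated is 2, so r3c3 = 2.

2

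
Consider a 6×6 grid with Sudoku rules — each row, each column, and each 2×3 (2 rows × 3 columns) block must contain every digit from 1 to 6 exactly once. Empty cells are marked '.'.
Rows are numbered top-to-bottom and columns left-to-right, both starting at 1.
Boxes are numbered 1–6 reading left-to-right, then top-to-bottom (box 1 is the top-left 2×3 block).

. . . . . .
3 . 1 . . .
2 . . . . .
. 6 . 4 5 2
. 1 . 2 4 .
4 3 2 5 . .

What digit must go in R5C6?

Cell R5C6 itself could take any of {3, 6} by direct elimination.
Consider where 3 can go in box 6.
R6C5 is out (row 6 already has a 3).
R6C6 is out (row 6 already has a 3).
So the only cell in box 6 that can hold 3 is R5C6.
Therefore R5C6 = 3.

3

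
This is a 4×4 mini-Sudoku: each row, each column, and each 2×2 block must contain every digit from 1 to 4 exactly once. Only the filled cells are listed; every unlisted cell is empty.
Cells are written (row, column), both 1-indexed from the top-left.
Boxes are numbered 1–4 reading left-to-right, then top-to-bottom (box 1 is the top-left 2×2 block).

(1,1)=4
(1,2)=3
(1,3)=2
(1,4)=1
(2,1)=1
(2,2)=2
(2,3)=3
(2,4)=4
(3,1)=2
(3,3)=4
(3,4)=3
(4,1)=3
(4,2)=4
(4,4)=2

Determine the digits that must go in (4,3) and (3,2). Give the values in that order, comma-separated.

For (4,3):
  Row 4 already contains {2, 3, 4}.
  Column 3 already contains {2, 3, 4}.
  Its 2×2 block (box 4) already contains {2, 3, 4}.
  The only value from 1–4 not eliminated is 1, so (4,3) = 1.
For (3,2):
  Row 3 already contains {2, 3, 4}.
  Column 2 already contains {2, 3, 4}.
  Its 2×2 block (box 3) already contains {2, 3, 4}.
  The only value from 1–4 not eliminated is 1, so (3,2) = 1.

1,1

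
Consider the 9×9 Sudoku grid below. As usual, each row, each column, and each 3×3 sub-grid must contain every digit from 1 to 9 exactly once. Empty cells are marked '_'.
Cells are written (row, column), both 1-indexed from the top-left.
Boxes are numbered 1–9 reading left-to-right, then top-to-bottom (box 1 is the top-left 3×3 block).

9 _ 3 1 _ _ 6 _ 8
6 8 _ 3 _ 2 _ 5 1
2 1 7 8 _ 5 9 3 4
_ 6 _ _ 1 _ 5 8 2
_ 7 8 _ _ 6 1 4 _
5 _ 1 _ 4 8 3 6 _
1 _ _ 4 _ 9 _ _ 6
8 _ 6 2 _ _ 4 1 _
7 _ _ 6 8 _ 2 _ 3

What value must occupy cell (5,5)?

2

Cell (5,5) itself could take any of {2, 3, 5, 9} by direct elimination.
Consider where 2 can go in row 5.
(5,1) is out (column 1 already has a 2).
(5,4) is out (column 4 already has a 2).
(5,9) is out (column 9 already has a 2).
So the only cell in row 5 that can hold 2 is (5,5).
Therefore (5,5) = 2.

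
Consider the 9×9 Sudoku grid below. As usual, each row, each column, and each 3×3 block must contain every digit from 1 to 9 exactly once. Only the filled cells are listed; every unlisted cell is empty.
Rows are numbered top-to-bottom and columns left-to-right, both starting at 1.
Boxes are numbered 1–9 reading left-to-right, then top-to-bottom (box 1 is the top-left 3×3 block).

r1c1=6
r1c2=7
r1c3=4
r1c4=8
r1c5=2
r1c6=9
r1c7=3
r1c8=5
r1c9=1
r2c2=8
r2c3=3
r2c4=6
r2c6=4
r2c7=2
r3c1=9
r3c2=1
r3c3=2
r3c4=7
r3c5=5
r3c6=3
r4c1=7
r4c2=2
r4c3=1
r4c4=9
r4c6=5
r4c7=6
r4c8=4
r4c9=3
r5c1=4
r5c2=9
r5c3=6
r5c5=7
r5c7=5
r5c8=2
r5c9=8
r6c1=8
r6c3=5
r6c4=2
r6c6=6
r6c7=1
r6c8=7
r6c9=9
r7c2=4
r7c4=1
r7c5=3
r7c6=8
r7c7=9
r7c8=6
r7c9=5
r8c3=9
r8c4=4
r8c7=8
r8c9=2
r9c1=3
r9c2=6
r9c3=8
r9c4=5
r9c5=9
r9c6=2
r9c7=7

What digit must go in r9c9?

4

Row 9 already contains {2, 3, 5, 6, 7, 8, 9}.
Column 9 already contains {1, 2, 3, 5, 8, 9}.
Its 3×3 block (box 9) already contains {2, 5, 6, 7, 8, 9}.
The only value from 1–9 not eliminated is 4, so r9c9 = 4.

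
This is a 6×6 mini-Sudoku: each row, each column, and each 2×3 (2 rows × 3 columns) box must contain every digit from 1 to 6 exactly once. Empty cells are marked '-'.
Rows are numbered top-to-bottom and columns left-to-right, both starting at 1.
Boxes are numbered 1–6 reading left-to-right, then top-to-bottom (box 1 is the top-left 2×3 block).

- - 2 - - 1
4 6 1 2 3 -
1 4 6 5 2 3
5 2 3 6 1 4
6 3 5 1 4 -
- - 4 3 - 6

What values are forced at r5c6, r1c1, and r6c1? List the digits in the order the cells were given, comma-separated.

2,3,2

For r5c6:
  Row 5 already contains {1, 3, 4, 5, 6}.
  Column 6 already contains {1, 3, 4, 6}.
  Its 2×3 block (box 6) already contains {1, 3, 4, 6}.
  The only value from 1–6 not eliminated is 2, so r5c6 = 2.
For r1c1:
  Row 1 already contains {1, 2}.
  Column 1 already contains {1, 4, 5, 6}.
  Its 2×3 block (box 1) already contains {1, 2, 4, 6}.
  The only value from 1–6 not eliminated is 3, so r1c1 = 3.
For r6c1:
  Row 6 already contains {3, 4, 6}.
  Column 1 already contains {1, 4, 5, 6}.
  Its 2×3 block (box 5) already contains {3, 4, 5, 6}.
  The only value from 1–6 not eliminated is 2, so r6c1 = 2.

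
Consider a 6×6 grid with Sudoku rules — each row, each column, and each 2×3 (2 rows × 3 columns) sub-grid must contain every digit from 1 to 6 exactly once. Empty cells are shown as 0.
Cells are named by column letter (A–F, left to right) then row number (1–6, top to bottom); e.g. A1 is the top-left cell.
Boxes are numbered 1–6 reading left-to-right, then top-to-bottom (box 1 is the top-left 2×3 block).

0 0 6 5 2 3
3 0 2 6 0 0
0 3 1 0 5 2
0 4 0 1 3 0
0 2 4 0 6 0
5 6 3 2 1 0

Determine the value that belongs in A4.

2

Cell A4 itself could take any of {2, 6} by direct elimination.
Consider where 2 can go in column A.
A1 is out (row 1 already has a 2).
A3 is out (row 3 already has a 2).
A5 is out (row 5 already has a 2).
So the only cell in column A that can hold 2 is A4.
Therefore A4 = 2.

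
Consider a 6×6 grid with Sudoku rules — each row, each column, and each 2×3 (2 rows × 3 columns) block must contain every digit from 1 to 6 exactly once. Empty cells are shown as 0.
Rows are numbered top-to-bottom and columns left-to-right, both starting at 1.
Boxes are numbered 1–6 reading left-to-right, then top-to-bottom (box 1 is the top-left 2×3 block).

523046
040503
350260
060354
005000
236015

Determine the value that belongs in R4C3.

2

Cell R4C3 itself could take any of {1, 2} by direct elimination.
Consider where 2 can go in box 3.
R3C3 is out (row 3 already has a 2).
R4C1 is out (column 1 already has a 2).
So the only cell in box 3 that can hold 2 is R4C3.
Therefore R4C3 = 2.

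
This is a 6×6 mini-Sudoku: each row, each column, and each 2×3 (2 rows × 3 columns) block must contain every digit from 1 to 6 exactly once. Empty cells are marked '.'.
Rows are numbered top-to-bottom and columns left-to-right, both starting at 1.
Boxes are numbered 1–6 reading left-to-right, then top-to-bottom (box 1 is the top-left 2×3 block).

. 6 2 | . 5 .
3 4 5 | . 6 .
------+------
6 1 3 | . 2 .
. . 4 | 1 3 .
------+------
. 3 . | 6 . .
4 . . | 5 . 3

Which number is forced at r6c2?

Row 6 already contains {3, 4, 5}.
Column 2 already contains {1, 3, 4, 6}.
Its 2×3 block (box 5) already contains {3, 4}.
The only value from 1–6 not eliminated is 2, so r6c2 = 2.

2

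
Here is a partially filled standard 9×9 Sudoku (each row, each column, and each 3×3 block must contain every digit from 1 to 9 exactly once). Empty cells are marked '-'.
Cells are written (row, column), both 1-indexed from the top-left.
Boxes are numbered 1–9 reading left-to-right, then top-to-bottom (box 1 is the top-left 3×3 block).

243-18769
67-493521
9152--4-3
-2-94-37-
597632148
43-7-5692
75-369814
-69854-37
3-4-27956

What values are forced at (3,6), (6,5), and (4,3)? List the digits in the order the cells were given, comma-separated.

For (3,6):
  Row 3 already contains {1, 2, 3, 4, 5, 9}.
  Column 6 already contains {2, 3, 4, 5, 7, 8, 9}.
  Its 3×3 block (box 2) already contains {1, 2, 3, 4, 8, 9}.
  The only value from 1–9 not eliminated is 6, so (3,6) = 6.
For (6,5):
  Row 6 already contains {2, 3, 4, 5, 6, 7, 9}.
  Column 5 already contains {1, 2, 3, 4, 5, 6, 9}.
  Its 3×3 block (box 5) already contains {2, 3, 4, 5, 6, 7, 9}.
  The only value from 1–9 not eliminated is 8, so (6,5) = 8.
For (4,3):
  Consider where 6 can go in box 4.
  (4,1) is out (column 1 already has a 6).
  (6,3) is out (row 6 already has a 6).
  So the only cell in box 4 that can hold 6 is (4,3).
  So (4,3) = 6.

6,8,6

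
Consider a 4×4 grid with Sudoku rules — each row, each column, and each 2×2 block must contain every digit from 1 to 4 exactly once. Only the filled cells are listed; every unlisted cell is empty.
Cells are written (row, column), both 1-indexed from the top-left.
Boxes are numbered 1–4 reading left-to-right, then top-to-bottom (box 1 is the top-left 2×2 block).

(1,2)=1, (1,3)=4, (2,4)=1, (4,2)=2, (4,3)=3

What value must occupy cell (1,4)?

3

Cell (1,4) itself could take any of {2, 3} by direct elimination.
Consider where 3 can go in column 4.
(3,4) is out (box 4 already has a 3).
(4,4) is out (row 4 already has a 3).
So the only cell in column 4 that can hold 3 is (1,4).
Therefore (1,4) = 3.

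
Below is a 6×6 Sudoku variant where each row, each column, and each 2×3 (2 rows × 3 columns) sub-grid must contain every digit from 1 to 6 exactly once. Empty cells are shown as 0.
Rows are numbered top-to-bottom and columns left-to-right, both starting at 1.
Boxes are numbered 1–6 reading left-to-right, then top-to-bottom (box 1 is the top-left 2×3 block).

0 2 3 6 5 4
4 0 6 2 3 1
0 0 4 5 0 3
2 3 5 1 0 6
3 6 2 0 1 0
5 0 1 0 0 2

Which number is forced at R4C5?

4

Row 4 already contains {1, 2, 3, 5, 6}.
Column 5 already contains {1, 3, 5}.
Its 2×3 block (box 4) already contains {1, 3, 5, 6}.
The only value from 1–6 not eliminated is 4, so R4C5 = 4.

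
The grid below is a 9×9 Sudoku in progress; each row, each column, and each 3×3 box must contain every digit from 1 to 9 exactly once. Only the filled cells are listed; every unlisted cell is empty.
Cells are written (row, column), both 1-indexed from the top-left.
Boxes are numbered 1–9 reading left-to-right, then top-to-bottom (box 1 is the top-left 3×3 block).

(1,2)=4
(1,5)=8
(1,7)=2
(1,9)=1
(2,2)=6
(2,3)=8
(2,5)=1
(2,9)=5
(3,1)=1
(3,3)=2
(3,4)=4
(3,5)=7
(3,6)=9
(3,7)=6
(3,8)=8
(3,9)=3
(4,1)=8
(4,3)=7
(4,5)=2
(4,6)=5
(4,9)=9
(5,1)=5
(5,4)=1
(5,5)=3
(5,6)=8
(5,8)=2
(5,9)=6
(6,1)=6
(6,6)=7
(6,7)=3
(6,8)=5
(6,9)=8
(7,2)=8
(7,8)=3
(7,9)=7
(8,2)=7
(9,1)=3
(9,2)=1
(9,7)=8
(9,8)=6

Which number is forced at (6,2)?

2

Cell (6,2) itself could take any of {2, 9} by direct elimination.
Consider where 2 can go in row 6.
(6,3) is out (column 3 already has a 2).
(6,4) is out (box 5 already has a 2).
(6,5) is out (column 5 already has a 2).
So the only cell in row 6 that can hold 2 is (6,2).
Therefore (6,2) = 2.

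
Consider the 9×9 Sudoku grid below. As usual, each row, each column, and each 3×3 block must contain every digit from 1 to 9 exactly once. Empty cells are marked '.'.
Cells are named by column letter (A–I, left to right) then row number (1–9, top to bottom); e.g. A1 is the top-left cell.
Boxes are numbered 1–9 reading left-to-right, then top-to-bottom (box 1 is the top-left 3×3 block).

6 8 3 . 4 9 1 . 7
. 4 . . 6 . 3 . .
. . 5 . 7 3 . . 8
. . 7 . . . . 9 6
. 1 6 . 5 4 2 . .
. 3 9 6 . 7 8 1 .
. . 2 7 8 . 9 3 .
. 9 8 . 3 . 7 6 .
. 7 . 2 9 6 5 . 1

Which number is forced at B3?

Row 3 already contains {3, 5, 7, 8}.
Column B already contains {1, 3, 4, 7, 8, 9}.
Its 3×3 block (box 1) already contains {3, 4, 5, 6, 8}.
The only value from 1–9 not eliminated is 2, so B3 = 2.

2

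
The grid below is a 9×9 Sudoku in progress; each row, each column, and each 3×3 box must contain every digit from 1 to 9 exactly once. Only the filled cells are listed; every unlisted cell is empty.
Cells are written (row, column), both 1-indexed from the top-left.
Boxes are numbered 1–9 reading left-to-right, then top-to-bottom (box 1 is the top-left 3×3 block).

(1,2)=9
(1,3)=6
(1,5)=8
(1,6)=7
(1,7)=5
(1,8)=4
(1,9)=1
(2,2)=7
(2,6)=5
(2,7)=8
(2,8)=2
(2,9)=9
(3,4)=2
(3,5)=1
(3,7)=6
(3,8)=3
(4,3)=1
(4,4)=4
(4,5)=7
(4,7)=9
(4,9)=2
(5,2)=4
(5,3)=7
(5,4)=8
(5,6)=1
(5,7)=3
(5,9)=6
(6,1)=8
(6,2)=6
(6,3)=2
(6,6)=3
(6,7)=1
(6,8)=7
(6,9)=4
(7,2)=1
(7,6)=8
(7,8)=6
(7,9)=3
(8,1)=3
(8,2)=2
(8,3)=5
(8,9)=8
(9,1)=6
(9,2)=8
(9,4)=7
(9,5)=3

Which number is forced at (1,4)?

Row 1 already contains {1, 4, 5, 6, 7, 8, 9}.
Column 4 already contains {2, 4, 7, 8}.
Its 3×3 block (box 2) already contains {1, 2, 5, 7, 8}.
The only value from 1–9 not eliminated is 3, so (1,4) = 3.

3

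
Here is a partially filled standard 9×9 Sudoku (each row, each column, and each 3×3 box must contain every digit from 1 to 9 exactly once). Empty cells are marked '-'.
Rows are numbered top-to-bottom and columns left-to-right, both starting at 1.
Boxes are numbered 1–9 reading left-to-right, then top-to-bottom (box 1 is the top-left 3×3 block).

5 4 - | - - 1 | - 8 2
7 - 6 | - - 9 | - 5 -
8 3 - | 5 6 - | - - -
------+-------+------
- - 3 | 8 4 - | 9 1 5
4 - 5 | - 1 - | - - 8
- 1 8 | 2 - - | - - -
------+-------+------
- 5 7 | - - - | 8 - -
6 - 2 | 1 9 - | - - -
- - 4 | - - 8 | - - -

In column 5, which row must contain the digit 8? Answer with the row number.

2

Consider where 8 can go in column 5.
r1c5 is out (row 1 already has a 8).
r6c5 is out (row 6 already has a 8).
r7c5 is out (row 7 already has a 8).
r9c5 is out (row 9 already has a 8).
So the only cell in column 5 that can hold 8 is r2c5.
That is row 2.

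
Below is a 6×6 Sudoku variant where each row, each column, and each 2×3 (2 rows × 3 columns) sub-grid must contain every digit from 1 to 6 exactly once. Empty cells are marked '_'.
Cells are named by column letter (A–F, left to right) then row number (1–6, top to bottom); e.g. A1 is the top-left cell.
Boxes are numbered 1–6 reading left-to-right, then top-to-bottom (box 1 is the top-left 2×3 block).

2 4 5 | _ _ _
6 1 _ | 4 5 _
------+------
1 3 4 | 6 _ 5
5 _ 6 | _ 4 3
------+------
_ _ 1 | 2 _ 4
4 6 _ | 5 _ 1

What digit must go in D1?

3

Cell D1 itself could take any of {1, 3} by direct elimination.
Consider where 3 can go in column D.
D4 is out (row 4 already has a 3).
So the only cell in column D that can hold 3 is D1.
Therefore D1 = 3.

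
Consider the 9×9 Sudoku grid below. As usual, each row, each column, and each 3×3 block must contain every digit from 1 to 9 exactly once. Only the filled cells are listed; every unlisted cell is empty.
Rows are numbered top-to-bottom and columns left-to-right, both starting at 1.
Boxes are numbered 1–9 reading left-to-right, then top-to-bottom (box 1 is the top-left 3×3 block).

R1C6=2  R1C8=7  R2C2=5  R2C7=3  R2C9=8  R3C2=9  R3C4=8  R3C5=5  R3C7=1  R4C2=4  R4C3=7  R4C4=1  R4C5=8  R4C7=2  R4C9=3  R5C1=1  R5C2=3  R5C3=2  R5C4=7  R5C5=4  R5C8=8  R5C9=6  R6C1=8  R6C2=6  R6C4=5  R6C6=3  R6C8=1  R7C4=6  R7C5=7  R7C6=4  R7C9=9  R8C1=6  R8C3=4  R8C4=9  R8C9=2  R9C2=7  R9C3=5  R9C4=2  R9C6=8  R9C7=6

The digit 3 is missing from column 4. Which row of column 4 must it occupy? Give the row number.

Consider where 3 can go in column 4.
R2C4 is out (row 2 already has a 3).
So the only cell in column 4 that can hold 3 is R1C4.
That is row 1.

1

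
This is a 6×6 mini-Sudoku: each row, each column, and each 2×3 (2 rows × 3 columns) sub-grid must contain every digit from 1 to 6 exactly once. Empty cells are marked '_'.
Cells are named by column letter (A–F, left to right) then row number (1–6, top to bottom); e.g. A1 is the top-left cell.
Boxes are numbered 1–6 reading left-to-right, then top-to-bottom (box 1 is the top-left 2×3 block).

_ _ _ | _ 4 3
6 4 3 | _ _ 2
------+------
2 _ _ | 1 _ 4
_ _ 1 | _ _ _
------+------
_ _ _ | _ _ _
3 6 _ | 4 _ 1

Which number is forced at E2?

Cell E2 itself could take any of {1, 5} by direct elimination.
Consider where 1 can go in row 2.
D2 is out (column D already has a 1).
So the only cell in row 2 that can hold 1 is E2.
Therefore E2 = 1.

1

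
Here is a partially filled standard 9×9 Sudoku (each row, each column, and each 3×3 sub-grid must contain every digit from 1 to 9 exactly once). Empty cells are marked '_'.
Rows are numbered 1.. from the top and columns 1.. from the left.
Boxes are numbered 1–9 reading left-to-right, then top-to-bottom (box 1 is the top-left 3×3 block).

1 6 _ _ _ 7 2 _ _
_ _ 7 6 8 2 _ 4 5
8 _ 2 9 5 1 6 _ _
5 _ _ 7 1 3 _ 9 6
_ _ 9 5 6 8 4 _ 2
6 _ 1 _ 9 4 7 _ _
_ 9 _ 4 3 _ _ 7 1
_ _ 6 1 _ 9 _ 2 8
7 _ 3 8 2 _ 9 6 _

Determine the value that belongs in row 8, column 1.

Row 8 already contains {1, 2, 6, 8, 9}.
Column 1 already contains {1, 5, 6, 7, 8}.
Its 3×3 block (box 7) already contains {3, 6, 7, 9}.
The only value from 1–9 not eliminated is 4, so row 8, column 1 = 4.

4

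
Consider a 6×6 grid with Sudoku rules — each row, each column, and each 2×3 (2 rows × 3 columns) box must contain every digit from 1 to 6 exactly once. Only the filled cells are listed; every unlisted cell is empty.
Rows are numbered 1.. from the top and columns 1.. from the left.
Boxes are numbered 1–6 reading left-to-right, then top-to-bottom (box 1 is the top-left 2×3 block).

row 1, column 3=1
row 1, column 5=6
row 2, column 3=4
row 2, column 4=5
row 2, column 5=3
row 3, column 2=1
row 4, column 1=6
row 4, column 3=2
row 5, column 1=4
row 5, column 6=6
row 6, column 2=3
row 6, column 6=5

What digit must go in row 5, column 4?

Cell row 5, column 4 itself could take any of {1, 2, 3} by direct elimination.
Consider where 3 can go in row 5.
row 5, column 2 is out (column 2 already has a 3).
row 5, column 3 is out (box 5 already has a 3).
row 5, column 5 is out (column 5 already has a 3).
So the only cell in row 5 that can hold 3 is row 5, column 4.
Therefore row 5, column 4 = 3.

3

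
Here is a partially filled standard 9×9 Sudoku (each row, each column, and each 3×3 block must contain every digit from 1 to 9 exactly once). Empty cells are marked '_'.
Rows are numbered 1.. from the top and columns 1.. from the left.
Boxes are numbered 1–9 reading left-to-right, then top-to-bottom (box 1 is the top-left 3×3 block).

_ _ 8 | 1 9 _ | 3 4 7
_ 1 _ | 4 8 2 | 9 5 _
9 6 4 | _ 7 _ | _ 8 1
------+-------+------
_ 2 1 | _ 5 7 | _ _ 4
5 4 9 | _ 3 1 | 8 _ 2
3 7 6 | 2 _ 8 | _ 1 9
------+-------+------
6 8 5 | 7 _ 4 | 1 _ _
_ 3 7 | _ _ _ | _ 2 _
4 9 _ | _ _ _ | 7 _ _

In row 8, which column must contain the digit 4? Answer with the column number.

Consider where 4 can go in row 8.
row 8, column 1 is out (column 1 already has a 4).
row 8, column 4 is out (column 4 already has a 4).
row 8, column 5 is out (box 8 already has a 4).
row 8, column 6 is out (column 6 already has a 4).
row 8, column 9 is out (column 9 already has a 4).
So the only cell in row 8 that can hold 4 is row 8, column 7.
That is column 7.

7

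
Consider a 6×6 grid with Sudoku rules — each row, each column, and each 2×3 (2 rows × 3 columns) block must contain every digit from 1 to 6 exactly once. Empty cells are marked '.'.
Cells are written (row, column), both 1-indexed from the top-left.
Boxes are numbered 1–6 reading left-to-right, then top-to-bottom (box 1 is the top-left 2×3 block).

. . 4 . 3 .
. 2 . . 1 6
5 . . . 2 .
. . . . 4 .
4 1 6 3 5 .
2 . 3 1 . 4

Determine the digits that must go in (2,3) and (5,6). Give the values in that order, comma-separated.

5,2

For (2,3):
  Row 2 already contains {1, 2, 6}.
  Column 3 already contains {3, 4, 6}.
  Its 2×3 block (box 1) already contains {2, 4}.
  The only value from 1–6 not eliminated is 5, so (2,3) = 5.
For (5,6):
  Row 5 already contains {1, 3, 4, 5, 6}.
  Column 6 already contains {4, 6}.
  Its 2×3 block (box 6) already contains {1, 3, 4, 5}.
  The only value from 1–6 not eliminated is 2, so (5,6) = 2.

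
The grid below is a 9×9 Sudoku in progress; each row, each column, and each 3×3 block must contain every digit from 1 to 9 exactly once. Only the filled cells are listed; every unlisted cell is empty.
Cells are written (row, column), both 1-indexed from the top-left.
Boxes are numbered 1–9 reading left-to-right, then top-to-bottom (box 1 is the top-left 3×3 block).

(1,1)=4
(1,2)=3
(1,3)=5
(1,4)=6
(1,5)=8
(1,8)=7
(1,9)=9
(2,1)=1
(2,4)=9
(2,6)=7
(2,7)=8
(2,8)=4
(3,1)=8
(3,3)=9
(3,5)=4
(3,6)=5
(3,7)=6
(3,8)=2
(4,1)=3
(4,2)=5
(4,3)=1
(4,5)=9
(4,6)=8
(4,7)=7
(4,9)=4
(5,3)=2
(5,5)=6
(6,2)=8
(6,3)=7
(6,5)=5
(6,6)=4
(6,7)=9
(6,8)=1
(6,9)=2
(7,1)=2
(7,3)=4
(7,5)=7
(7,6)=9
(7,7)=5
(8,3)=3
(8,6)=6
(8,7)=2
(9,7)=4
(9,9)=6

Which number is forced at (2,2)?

Cell (2,2) itself could take any of {2, 6} by direct elimination.
Consider where 2 can go in box 1.
(2,3) is out (column 3 already has a 2).
(3,2) is out (row 3 already has a 2).
So the only cell in box 1 that can hold 2 is (2,2).
Therefore (2,2) = 2.

2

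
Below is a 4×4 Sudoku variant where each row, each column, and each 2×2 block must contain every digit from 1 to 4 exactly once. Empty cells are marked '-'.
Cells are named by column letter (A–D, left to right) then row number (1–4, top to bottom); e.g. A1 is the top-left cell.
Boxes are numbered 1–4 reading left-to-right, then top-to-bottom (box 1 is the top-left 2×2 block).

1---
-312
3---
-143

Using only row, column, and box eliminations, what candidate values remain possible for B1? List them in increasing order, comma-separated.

2,4

Row 1 already contains {1}.
Column B already contains {1, 3}.
Its 2×2 block (box 1) already contains {1, 3}.
Removing those from 1–4 leaves {2, 4} as the candidates for B1.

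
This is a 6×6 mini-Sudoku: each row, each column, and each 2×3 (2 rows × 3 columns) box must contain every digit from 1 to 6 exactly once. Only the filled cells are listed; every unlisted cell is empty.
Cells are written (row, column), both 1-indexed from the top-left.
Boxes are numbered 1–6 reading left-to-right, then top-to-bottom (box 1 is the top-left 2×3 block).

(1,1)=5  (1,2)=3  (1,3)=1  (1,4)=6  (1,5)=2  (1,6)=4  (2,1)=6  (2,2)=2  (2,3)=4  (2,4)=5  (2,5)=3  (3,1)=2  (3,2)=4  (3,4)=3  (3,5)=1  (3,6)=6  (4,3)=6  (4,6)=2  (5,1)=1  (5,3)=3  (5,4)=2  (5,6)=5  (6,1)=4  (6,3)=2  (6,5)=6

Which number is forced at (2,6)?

1

Row 2 already contains {2, 3, 4, 5, 6}.
Column 6 already contains {2, 4, 5, 6}.
Its 2×3 block (box 2) already contains {2, 3, 4, 5, 6}.
The only value from 1–6 not eliminated is 1, so (2,6) = 1.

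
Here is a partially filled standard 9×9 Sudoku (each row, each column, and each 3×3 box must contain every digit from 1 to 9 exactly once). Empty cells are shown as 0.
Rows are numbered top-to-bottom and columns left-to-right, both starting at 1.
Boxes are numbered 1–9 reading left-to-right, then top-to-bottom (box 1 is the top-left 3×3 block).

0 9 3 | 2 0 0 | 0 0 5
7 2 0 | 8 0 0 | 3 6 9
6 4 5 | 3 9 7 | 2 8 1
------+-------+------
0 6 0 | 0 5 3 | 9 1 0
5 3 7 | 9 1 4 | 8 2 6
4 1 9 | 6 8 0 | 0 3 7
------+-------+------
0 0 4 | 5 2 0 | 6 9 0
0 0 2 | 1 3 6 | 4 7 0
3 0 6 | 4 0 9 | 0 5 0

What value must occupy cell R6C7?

Row 6 already contains {1, 3, 4, 6, 7, 8, 9}.
Column 7 already contains {2, 3, 4, 6, 8, 9}.
Its 3×3 block (box 6) already contains {1, 2, 3, 6, 7, 8, 9}.
The only value from 1–9 not eliminated is 5, so R6C7 = 5.

5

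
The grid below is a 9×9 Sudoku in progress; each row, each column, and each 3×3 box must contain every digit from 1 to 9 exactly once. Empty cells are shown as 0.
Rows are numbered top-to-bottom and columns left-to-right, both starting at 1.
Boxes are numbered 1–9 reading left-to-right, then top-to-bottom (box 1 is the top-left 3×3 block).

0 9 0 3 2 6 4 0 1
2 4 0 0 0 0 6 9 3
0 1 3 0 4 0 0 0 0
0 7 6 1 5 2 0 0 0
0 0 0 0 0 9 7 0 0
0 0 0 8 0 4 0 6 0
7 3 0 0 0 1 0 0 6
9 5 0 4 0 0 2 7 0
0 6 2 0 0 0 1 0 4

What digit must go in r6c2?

2

Row 6 already contains {4, 6, 8}.
Column 2 already contains {1, 3, 4, 5, 6, 7, 9}.
Its 3×3 block (box 4) already contains {6, 7}.
The only value from 1–9 not eliminated is 2, so r6c2 = 2.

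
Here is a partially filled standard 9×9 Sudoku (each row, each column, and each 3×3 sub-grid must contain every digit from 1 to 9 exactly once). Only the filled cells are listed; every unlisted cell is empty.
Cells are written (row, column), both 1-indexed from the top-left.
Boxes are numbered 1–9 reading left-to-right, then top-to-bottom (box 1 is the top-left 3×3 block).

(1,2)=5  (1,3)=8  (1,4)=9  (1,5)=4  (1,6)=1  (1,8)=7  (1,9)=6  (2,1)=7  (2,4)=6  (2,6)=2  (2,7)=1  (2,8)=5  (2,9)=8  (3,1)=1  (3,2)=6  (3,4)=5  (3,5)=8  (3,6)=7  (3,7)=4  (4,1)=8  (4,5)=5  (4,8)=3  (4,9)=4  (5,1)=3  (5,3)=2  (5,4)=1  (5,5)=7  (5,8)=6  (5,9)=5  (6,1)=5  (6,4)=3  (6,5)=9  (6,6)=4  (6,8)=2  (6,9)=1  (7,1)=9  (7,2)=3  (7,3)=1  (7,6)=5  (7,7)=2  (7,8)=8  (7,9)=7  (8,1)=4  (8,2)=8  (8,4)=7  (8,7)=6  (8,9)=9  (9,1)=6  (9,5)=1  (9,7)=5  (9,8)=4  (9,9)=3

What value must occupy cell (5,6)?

8

Row 5 already contains {1, 2, 3, 5, 6, 7}.
Column 6 already contains {1, 2, 4, 5, 7}.
Its 3×3 block (box 5) already contains {1, 3, 4, 5, 7, 9}.
The only value from 1–9 not eliminated is 8, so (5,6) = 8.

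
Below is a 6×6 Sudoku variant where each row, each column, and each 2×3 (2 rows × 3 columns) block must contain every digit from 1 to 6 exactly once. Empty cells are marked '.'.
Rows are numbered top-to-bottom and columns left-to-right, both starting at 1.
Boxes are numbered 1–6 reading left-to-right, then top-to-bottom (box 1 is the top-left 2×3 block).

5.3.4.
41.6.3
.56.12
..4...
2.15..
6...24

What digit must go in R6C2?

Row 6 already contains {2, 4, 6}.
Column 2 already contains {1, 5}.
Its 2×3 block (box 5) already contains {1, 2, 6}.
The only value from 1–6 not eliminated is 3, so R6C2 = 3.

3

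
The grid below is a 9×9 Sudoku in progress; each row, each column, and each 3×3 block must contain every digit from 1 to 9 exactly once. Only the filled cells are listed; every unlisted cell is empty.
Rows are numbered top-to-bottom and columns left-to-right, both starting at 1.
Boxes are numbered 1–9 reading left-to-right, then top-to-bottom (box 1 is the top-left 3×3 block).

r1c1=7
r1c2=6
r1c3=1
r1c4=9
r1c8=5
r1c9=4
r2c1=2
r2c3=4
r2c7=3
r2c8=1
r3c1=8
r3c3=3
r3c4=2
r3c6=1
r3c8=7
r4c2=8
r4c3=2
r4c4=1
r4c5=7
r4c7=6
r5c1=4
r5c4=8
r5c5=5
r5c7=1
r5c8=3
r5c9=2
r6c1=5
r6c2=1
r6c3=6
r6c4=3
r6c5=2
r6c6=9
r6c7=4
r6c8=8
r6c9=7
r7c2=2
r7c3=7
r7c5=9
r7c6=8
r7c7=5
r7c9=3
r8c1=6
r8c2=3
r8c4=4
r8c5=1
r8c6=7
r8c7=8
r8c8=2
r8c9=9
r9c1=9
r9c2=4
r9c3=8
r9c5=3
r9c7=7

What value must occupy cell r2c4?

Cell r2c4 itself could take any of {5, 6, 7} by direct elimination.
Consider where 7 can go in box 2.
r1c5 is out (row 1 already has a 7).
r1c6 is out (row 1 already has a 7).
r2c5 is out (column 5 already has a 7).
r2c6 is out (column 6 already has a 7).
r3c5 is out (row 3 already has a 7).
So the only cell in box 2 that can hold 7 is r2c4.
Therefore r2c4 = 7.

7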